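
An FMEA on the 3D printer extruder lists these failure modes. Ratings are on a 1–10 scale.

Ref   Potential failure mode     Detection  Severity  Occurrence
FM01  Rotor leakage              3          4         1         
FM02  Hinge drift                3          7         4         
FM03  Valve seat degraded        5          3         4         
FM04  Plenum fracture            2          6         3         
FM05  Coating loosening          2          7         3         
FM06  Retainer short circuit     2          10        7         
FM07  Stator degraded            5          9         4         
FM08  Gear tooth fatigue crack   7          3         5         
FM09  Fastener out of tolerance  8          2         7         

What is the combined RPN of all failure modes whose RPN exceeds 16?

RPN = Severity × Occurrence × Detection:
  FM01: 4 × 1 × 3 = 12
  FM02: 7 × 4 × 3 = 84
  FM03: 3 × 4 × 5 = 60
  FM04: 6 × 3 × 2 = 36
  FM05: 7 × 3 × 2 = 42
  FM06: 10 × 7 × 2 = 140
  FM07: 9 × 4 × 5 = 180
  FM08: 3 × 5 × 7 = 105
  FM09: 2 × 7 × 8 = 112
RPN > 16: FM02 (84), FM03 (60), FM04 (36), FM05 (42), FM06 (140), FM07 (180), FM08 (105), FM09 (112).
Sum: 84 + 60 + 36 + 42 + 140 + 180 + 105 + 112 = 759.

759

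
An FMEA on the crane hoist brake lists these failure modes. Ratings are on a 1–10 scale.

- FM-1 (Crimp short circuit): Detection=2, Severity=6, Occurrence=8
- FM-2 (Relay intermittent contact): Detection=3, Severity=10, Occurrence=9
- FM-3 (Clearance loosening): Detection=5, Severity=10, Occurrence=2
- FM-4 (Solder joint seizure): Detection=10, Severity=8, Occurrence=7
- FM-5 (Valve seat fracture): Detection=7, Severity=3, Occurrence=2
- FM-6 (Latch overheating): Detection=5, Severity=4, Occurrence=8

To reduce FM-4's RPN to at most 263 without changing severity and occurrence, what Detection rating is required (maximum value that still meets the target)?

FM-4: S=8, O=7, D=10 → current RPN = 560.
Fixed product = 56. Need 56 × D ≤ 263, so D ≤ 263/56 = 4.70.
Maximum integer Detection rating = 4 (gives RPN 224; D=5 would give 280 > 263).

4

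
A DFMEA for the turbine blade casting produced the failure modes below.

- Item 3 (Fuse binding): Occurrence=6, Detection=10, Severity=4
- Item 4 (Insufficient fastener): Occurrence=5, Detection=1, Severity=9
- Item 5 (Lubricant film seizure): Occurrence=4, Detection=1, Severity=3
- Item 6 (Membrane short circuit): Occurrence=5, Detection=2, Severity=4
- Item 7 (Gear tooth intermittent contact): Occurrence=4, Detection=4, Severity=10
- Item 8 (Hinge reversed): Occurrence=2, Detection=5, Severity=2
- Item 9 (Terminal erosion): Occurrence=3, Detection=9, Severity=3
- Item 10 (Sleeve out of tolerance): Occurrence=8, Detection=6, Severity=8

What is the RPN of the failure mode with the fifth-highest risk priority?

RPN = Severity × Occurrence × Detection:
  Item 3: 4 × 6 × 10 = 240
  Item 4: 9 × 5 × 1 = 45
  Item 5: 3 × 4 × 1 = 12
  Item 6: 4 × 5 × 2 = 40
  Item 7: 10 × 4 × 4 = 160
  Item 8: 2 × 2 × 5 = 20
  Item 9: 3 × 3 × 9 = 81
  Item 10: 8 × 8 × 6 = 384
Sorted descending: 384, 240, 160, 81, 45, 40, 20, 12.
The fifth-highest RPN is 45 (Item 4).

45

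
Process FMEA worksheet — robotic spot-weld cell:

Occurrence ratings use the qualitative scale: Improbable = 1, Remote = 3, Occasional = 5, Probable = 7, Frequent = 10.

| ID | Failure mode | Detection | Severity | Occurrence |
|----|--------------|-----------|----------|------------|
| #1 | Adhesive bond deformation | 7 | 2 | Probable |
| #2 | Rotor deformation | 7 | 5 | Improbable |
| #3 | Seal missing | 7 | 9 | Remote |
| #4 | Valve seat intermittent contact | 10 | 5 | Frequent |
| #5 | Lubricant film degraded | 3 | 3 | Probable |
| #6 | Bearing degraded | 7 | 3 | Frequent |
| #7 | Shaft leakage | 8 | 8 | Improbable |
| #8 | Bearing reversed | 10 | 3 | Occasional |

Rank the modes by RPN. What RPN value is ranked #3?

189

RPN = Severity × Occurrence × Detection:
  #1: 2 × 7 × 7 = 98
  #2: 5 × 1 × 7 = 35
  #3: 9 × 3 × 7 = 189
  #4: 5 × 10 × 10 = 500
  #5: 3 × 7 × 3 = 63
  #6: 3 × 10 × 7 = 210
  #7: 8 × 1 × 8 = 64
  #8: 3 × 5 × 10 = 150
Sorted descending: 500, 210, 189, 150, 98, 64, 63, 35.
The third-highest RPN is 189 (#3).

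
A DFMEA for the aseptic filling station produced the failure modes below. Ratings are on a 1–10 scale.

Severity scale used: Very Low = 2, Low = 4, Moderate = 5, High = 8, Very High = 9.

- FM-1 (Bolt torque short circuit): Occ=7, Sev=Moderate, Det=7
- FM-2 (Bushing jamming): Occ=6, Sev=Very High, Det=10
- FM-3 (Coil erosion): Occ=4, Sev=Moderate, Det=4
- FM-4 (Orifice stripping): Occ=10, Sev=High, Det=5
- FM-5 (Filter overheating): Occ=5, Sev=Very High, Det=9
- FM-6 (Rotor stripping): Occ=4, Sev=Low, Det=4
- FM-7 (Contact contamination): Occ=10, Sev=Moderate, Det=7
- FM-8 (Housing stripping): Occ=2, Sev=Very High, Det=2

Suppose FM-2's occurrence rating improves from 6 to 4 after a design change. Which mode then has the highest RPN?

FM-5

RPN = Severity × Occurrence × Detection:
  FM-1: 5 × 7 × 7 = 245
  FM-2: 9 × 6 × 10 = 540
  FM-3: 5 × 4 × 4 = 80
  FM-4: 8 × 10 × 5 = 400
  FM-5: 9 × 5 × 9 = 405
  FM-6: 4 × 4 × 4 = 64
  FM-7: 5 × 10 × 7 = 350
  FM-8: 9 × 2 × 2 = 36
After action: FM-2 → 9 × 4 × 10 = 360.
Revised RPNs: FM-5=405, FM-4=400, FM-2=360, FM-7=350, FM-1=245, FM-3=80, FM-6=64, FM-8=36.
Highest is now FM-5 (405).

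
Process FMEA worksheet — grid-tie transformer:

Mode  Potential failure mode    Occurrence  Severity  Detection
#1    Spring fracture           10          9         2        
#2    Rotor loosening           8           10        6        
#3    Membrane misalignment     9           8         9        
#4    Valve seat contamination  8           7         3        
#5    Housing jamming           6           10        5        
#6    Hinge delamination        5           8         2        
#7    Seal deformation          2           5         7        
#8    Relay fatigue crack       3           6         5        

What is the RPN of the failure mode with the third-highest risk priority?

300

RPN = Severity × Occurrence × Detection:
  #1: 9 × 10 × 2 = 180
  #2: 10 × 8 × 6 = 480
  #3: 8 × 9 × 9 = 648
  #4: 7 × 8 × 3 = 168
  #5: 10 × 6 × 5 = 300
  #6: 8 × 5 × 2 = 80
  #7: 5 × 2 × 7 = 70
  #8: 6 × 3 × 5 = 90
Sorted descending: 648, 480, 300, 180, 168, 90, 80, 70.
The third-highest RPN is 300 (#5).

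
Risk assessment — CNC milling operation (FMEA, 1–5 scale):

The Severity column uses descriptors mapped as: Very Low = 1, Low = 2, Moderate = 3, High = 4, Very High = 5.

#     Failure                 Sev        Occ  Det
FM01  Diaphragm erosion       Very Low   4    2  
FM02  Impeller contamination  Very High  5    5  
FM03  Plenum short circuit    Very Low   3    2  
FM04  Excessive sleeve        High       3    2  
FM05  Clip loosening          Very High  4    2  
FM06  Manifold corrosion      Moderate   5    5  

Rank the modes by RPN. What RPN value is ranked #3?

RPN = Severity × Occurrence × Detection:
  FM01: 1 × 4 × 2 = 8
  FM02: 5 × 5 × 5 = 125
  FM03: 1 × 3 × 2 = 6
  FM04: 4 × 3 × 2 = 24
  FM05: 5 × 4 × 2 = 40
  FM06: 3 × 5 × 5 = 75
Sorted descending: 125, 75, 40, 24, 8, 6.
The third-highest RPN is 40 (FM05).

40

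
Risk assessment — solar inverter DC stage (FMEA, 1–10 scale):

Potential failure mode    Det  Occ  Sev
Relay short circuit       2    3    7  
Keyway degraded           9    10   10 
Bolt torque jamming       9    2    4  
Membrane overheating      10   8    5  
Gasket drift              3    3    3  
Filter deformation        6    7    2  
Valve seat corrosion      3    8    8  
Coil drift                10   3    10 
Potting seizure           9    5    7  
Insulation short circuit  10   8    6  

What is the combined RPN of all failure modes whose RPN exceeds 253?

RPN = Severity × Occurrence × Detection:
  Relay short circuit: 7 × 3 × 2 = 42
  Keyway degraded: 10 × 10 × 9 = 900
  Bolt torque jamming: 4 × 2 × 9 = 72
  Membrane overheating: 5 × 8 × 10 = 400
  Gasket drift: 3 × 3 × 3 = 27
  Filter deformation: 2 × 7 × 6 = 84
  Valve seat corrosion: 8 × 8 × 3 = 192
  Coil drift: 10 × 3 × 10 = 300
  Potting seizure: 7 × 5 × 9 = 315
  Insulation short circuit: 6 × 8 × 10 = 480
RPN > 253: Keyway degraded (900), Membrane overheating (400), Coil drift (300), Potting seizure (315), Insulation short circuit (480).
Sum: 900 + 400 + 300 + 315 + 480 = 2395.

2395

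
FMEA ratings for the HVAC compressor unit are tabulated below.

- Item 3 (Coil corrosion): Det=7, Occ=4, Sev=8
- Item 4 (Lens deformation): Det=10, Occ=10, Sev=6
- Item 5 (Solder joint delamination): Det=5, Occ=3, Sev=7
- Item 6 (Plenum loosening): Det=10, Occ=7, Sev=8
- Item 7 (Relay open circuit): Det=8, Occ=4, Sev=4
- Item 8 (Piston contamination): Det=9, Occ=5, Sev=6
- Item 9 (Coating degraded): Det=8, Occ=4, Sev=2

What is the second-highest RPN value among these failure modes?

560

RPN = Severity × Occurrence × Detection:
  Item 3: 8 × 4 × 7 = 224
  Item 4: 6 × 10 × 10 = 600
  Item 5: 7 × 3 × 5 = 105
  Item 6: 8 × 7 × 10 = 560
  Item 7: 4 × 4 × 8 = 128
  Item 8: 6 × 5 × 9 = 270
  Item 9: 2 × 4 × 8 = 64
Sorted descending: 600, 560, 270, 224, 128, 105, 64.
The second-highest RPN is 560 (Item 6).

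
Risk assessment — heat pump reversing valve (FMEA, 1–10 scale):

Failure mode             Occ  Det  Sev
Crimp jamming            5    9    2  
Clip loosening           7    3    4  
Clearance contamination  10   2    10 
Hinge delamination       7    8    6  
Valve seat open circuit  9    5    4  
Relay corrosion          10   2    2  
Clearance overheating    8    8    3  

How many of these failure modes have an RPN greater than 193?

RPN = Severity × Occurrence × Detection:
  Crimp jamming: 2 × 5 × 9 = 90
  Clip loosening: 4 × 7 × 3 = 84
  Clearance contamination: 10 × 10 × 2 = 200
  Hinge delamination: 6 × 7 × 8 = 336
  Valve seat open circuit: 4 × 9 × 5 = 180
  Relay corrosion: 2 × 10 × 2 = 40
  Clearance overheating: 3 × 8 × 8 = 192
Modes with RPN > 193: Clearance contamination (200), Hinge delamination (336) → 2.

2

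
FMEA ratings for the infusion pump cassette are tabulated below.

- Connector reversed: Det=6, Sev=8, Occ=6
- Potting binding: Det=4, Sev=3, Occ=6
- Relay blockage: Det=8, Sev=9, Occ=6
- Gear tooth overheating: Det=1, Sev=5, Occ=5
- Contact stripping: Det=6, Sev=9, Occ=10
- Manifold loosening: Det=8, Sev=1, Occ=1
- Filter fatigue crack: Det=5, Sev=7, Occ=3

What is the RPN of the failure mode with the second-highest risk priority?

RPN = Severity × Occurrence × Detection:
  Connector reversed: 8 × 6 × 6 = 288
  Potting binding: 3 × 6 × 4 = 72
  Relay blockage: 9 × 6 × 8 = 432
  Gear tooth overheating: 5 × 5 × 1 = 25
  Contact stripping: 9 × 10 × 6 = 540
  Manifold loosening: 1 × 1 × 8 = 8
  Filter fatigue crack: 7 × 3 × 5 = 105
Sorted descending: 540, 432, 288, 105, 72, 25, 8.
The second-highest RPN is 432 (Relay blockage).

432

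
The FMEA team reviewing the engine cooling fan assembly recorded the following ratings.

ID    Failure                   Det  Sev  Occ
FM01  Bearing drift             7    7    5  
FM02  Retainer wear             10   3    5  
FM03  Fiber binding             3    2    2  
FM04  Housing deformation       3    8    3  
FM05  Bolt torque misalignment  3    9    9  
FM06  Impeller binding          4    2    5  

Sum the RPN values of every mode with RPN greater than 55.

RPN = Severity × Occurrence × Detection:
  FM01: 7 × 5 × 7 = 245
  FM02: 3 × 5 × 10 = 150
  FM03: 2 × 2 × 3 = 12
  FM04: 8 × 3 × 3 = 72
  FM05: 9 × 9 × 3 = 243
  FM06: 2 × 5 × 4 = 40
RPN > 55: FM01 (245), FM02 (150), FM04 (72), FM05 (243).
Sum: 245 + 150 + 72 + 243 = 710.

710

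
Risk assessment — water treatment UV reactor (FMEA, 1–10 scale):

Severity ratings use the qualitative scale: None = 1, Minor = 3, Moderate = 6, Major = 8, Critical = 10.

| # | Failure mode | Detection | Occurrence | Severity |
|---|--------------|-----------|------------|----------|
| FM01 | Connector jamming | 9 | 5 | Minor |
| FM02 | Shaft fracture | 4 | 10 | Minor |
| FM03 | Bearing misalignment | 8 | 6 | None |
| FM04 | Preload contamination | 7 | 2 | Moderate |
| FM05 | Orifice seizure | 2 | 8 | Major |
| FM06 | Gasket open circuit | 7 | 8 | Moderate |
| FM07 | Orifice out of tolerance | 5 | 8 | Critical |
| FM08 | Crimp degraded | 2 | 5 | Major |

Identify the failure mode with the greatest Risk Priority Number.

FM07

RPN = Severity × Occurrence × Detection:
  FM01: 3 × 5 × 9 = 135
  FM02: 3 × 10 × 4 = 120
  FM03: 1 × 6 × 8 = 48
  FM04: 6 × 2 × 7 = 84
  FM05: 8 × 8 × 2 = 128
  FM06: 6 × 8 × 7 = 336
  FM07: 10 × 8 × 5 = 400
  FM08: 8 × 5 × 2 = 80
Highest RPN is 400 → FM07.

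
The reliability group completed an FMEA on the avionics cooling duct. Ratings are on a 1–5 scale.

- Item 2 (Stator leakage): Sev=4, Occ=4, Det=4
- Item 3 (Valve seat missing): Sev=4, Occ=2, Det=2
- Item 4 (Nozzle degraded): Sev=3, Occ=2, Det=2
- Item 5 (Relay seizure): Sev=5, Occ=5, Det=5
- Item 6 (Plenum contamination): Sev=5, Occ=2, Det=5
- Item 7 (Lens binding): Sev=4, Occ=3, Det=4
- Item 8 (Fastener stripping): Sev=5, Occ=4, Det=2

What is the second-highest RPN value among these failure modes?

RPN = Severity × Occurrence × Detection:
  Item 2: 4 × 4 × 4 = 64
  Item 3: 4 × 2 × 2 = 16
  Item 4: 3 × 2 × 2 = 12
  Item 5: 5 × 5 × 5 = 125
  Item 6: 5 × 2 × 5 = 50
  Item 7: 4 × 3 × 4 = 48
  Item 8: 5 × 4 × 2 = 40
Sorted descending: 125, 64, 50, 48, 40, 16, 12.
The second-highest RPN is 64 (Item 2).

64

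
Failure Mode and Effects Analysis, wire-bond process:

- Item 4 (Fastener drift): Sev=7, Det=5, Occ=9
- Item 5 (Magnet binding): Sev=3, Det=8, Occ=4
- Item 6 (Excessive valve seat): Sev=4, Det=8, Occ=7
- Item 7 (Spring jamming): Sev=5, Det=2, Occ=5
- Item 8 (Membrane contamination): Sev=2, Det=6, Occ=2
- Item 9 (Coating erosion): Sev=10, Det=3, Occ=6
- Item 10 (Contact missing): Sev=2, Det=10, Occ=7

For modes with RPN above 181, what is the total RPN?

539

RPN = Severity × Occurrence × Detection:
  Item 4: 7 × 9 × 5 = 315
  Item 5: 3 × 4 × 8 = 96
  Item 6: 4 × 7 × 8 = 224
  Item 7: 5 × 5 × 2 = 50
  Item 8: 2 × 2 × 6 = 24
  Item 9: 10 × 6 × 3 = 180
  Item 10: 2 × 7 × 10 = 140
RPN > 181: Item 4 (315), Item 6 (224).
Sum: 315 + 224 = 539.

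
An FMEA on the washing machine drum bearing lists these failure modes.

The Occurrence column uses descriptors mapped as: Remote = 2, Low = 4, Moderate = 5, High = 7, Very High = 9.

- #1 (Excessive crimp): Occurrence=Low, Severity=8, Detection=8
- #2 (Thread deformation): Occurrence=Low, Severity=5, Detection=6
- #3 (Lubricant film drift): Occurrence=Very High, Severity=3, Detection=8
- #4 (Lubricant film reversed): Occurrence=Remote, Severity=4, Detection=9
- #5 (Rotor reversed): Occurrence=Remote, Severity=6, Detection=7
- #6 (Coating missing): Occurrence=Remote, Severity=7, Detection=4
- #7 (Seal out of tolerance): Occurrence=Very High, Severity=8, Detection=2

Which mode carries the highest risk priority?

#1

RPN = Severity × Occurrence × Detection:
  #1: 8 × 4 × 8 = 256
  #2: 5 × 4 × 6 = 120
  #3: 3 × 9 × 8 = 216
  #4: 4 × 2 × 9 = 72
  #5: 6 × 2 × 7 = 84
  #6: 7 × 2 × 4 = 56
  #7: 8 × 9 × 2 = 144
Highest RPN is 256 → #1.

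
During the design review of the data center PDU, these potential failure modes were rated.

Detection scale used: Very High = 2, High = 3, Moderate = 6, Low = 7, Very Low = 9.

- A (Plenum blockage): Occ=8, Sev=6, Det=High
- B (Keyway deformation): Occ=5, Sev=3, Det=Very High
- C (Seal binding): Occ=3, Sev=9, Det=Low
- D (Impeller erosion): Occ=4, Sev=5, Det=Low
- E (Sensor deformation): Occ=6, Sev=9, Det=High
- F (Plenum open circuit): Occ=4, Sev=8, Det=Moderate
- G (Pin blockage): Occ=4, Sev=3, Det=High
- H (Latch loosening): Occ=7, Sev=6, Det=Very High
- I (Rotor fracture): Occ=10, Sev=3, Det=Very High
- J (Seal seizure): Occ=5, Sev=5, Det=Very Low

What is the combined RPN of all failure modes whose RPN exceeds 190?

417

RPN = Severity × Occurrence × Detection:
  A: 6 × 8 × 3 = 144
  B: 3 × 5 × 2 = 30
  C: 9 × 3 × 7 = 189
  D: 5 × 4 × 7 = 140
  E: 9 × 6 × 3 = 162
  F: 8 × 4 × 6 = 192
  G: 3 × 4 × 3 = 36
  H: 6 × 7 × 2 = 84
  I: 3 × 10 × 2 = 60
  J: 5 × 5 × 9 = 225
RPN > 190: F (192), J (225).
Sum: 192 + 225 = 417.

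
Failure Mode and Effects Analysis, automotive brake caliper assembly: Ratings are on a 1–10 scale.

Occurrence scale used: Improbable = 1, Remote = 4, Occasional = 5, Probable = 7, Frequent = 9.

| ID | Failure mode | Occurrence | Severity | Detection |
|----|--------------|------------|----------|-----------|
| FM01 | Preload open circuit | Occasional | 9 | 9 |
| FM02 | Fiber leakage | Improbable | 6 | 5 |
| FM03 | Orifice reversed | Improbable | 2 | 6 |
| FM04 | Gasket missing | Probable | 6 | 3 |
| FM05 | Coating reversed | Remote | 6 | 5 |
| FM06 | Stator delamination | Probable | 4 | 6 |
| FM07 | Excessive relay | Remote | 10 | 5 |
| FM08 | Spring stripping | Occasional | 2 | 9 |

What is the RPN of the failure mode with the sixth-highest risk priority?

RPN = Severity × Occurrence × Detection:
  FM01: 9 × 5 × 9 = 405
  FM02: 6 × 1 × 5 = 30
  FM03: 2 × 1 × 6 = 12
  FM04: 6 × 7 × 3 = 126
  FM05: 6 × 4 × 5 = 120
  FM06: 4 × 7 × 6 = 168
  FM07: 10 × 4 × 5 = 200
  FM08: 2 × 5 × 9 = 90
Sorted descending: 405, 200, 168, 126, 120, 90, 30, 12.
The sixth-highest RPN is 90 (FM08).

90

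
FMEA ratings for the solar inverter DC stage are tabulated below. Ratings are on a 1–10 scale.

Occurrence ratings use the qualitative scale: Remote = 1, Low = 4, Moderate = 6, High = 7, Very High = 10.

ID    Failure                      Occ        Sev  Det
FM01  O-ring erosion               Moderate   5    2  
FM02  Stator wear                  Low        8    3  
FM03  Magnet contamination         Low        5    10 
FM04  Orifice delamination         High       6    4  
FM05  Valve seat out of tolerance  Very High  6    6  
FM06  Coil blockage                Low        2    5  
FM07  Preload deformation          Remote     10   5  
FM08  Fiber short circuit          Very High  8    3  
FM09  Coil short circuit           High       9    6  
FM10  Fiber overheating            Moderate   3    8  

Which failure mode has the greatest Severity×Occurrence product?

Criticality = Severity × Occurrence:
  FM01: 5 × 6 = 30
  FM02: 8 × 4 = 32
  FM03: 5 × 4 = 20
  FM04: 6 × 7 = 42
  FM05: 6 × 10 = 60
  FM06: 2 × 4 = 8
  FM07: 10 × 1 = 10
  FM08: 8 × 10 = 80
  FM09: 9 × 7 = 63
  FM10: 3 × 6 = 18
Highest criticality is 80 → FM08.

FM08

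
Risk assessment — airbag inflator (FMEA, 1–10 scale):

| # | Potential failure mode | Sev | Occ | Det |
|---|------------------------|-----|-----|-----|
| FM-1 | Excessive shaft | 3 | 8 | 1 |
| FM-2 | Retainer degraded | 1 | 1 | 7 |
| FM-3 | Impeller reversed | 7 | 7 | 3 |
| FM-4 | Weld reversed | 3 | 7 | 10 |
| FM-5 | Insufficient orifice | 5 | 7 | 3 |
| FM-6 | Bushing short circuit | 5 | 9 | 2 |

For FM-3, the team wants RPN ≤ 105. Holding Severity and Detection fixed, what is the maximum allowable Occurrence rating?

5

FM-3: S=7, O=7, D=3 → current RPN = 147.
Fixed product = 21. Need 21 × O ≤ 105, so O ≤ 105/21 = 5.00.
Maximum integer Occurrence rating = 5 (gives RPN 105; O=6 would give 126 > 105).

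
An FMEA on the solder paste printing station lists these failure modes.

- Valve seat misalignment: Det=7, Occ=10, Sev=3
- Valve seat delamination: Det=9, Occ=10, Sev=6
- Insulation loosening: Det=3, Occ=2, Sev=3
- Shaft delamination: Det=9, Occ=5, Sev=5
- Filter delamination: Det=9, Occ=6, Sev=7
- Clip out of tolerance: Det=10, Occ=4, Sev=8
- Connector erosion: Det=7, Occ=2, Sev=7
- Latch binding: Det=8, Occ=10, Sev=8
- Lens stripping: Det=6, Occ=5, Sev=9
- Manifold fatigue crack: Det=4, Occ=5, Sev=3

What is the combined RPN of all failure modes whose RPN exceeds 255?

RPN = Severity × Occurrence × Detection:
  Valve seat misalignment: 3 × 10 × 7 = 210
  Valve seat delamination: 6 × 10 × 9 = 540
  Insulation loosening: 3 × 2 × 3 = 18
  Shaft delamination: 5 × 5 × 9 = 225
  Filter delamination: 7 × 6 × 9 = 378
  Clip out of tolerance: 8 × 4 × 10 = 320
  Connector erosion: 7 × 2 × 7 = 98
  Latch binding: 8 × 10 × 8 = 640
  Lens stripping: 9 × 5 × 6 = 270
  Manifold fatigue crack: 3 × 5 × 4 = 60
RPN > 255: Valve seat delamination (540), Filter delamination (378), Clip out of tolerance (320), Latch binding (640), Lens stripping (270).
Sum: 540 + 378 + 320 + 640 + 270 = 2148.

2148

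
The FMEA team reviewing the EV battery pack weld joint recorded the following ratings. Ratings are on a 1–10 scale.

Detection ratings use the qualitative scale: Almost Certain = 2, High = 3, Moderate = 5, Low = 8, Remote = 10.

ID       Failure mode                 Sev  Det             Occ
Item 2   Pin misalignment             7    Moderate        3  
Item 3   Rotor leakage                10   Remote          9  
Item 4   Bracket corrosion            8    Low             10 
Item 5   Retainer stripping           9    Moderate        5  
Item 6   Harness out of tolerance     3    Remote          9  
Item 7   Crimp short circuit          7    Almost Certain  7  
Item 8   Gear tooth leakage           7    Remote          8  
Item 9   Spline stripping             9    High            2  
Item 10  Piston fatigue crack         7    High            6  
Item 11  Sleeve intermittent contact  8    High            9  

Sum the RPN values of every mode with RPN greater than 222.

2595

RPN = Severity × Occurrence × Detection:
  Item 2: 7 × 3 × 5 = 105
  Item 3: 10 × 9 × 10 = 900
  Item 4: 8 × 10 × 8 = 640
  Item 5: 9 × 5 × 5 = 225
  Item 6: 3 × 9 × 10 = 270
  Item 7: 7 × 7 × 2 = 98
  Item 8: 7 × 8 × 10 = 560
  Item 9: 9 × 2 × 3 = 54
  Item 10: 7 × 6 × 3 = 126
  Item 11: 8 × 9 × 3 = 216
RPN > 222: Item 3 (900), Item 4 (640), Item 5 (225), Item 6 (270), Item 8 (560).
Sum: 900 + 640 + 225 + 270 + 560 = 2595.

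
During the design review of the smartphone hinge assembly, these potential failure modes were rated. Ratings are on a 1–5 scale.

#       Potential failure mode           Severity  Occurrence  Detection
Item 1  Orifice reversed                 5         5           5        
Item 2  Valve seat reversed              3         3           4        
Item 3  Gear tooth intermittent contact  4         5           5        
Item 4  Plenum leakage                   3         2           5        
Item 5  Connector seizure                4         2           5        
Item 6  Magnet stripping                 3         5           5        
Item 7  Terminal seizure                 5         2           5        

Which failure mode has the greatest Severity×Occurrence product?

Item 1

Criticality = Severity × Occurrence:
  Item 1: 5 × 5 = 25
  Item 2: 3 × 3 = 9
  Item 3: 4 × 5 = 20
  Item 4: 3 × 2 = 6
  Item 5: 4 × 2 = 8
  Item 6: 3 × 5 = 15
  Item 7: 5 × 2 = 10
Highest criticality is 25 → Item 1.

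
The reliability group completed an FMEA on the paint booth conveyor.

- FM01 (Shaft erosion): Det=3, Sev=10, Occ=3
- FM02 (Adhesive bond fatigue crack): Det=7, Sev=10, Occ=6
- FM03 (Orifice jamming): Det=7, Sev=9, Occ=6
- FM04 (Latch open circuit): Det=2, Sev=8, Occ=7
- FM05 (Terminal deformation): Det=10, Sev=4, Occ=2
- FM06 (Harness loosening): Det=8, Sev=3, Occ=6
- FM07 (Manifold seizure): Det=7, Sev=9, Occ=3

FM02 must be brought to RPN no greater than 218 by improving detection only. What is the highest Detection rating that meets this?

3

FM02: S=10, O=6, D=7 → current RPN = 420.
Fixed product = 60. Need 60 × D ≤ 218, so D ≤ 218/60 = 3.63.
Maximum integer Detection rating = 3 (gives RPN 180; D=4 would give 240 > 218).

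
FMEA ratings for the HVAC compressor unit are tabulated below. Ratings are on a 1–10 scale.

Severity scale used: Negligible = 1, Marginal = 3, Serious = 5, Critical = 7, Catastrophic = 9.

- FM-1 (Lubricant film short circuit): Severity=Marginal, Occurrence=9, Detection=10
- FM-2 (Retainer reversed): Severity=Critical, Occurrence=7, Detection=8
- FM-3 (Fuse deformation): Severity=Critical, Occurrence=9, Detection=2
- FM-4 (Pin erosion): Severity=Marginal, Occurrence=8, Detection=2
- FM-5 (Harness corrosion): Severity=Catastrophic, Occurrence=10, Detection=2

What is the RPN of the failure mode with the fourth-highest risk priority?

RPN = Severity × Occurrence × Detection:
  FM-1: 3 × 9 × 10 = 270
  FM-2: 7 × 7 × 8 = 392
  FM-3: 7 × 9 × 2 = 126
  FM-4: 3 × 8 × 2 = 48
  FM-5: 9 × 10 × 2 = 180
Sorted descending: 392, 270, 180, 126, 48.
The fourth-highest RPN is 126 (FM-3).

126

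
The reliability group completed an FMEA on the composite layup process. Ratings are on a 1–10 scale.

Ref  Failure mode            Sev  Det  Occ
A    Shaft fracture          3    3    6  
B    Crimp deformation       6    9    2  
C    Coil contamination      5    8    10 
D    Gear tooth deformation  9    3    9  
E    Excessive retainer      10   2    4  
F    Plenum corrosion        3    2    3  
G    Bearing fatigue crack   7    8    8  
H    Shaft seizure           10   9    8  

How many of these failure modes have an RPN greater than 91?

5

RPN = Severity × Occurrence × Detection:
  A: 3 × 6 × 3 = 54
  B: 6 × 2 × 9 = 108
  C: 5 × 10 × 8 = 400
  D: 9 × 9 × 3 = 243
  E: 10 × 4 × 2 = 80
  F: 3 × 3 × 2 = 18
  G: 7 × 8 × 8 = 448
  H: 10 × 8 × 9 = 720
Modes with RPN > 91: B (108), C (400), D (243), G (448), H (720) → 5.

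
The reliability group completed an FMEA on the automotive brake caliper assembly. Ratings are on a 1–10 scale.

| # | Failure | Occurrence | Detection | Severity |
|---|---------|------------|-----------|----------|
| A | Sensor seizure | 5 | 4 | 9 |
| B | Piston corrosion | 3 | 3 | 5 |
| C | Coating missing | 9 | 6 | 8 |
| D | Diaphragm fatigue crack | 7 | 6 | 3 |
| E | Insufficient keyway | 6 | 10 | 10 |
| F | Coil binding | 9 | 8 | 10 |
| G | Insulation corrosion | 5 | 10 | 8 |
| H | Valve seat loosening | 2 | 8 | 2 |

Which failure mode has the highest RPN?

F

RPN = Severity × Occurrence × Detection:
  A: 9 × 5 × 4 = 180
  B: 5 × 3 × 3 = 45
  C: 8 × 9 × 6 = 432
  D: 3 × 7 × 6 = 126
  E: 10 × 6 × 10 = 600
  F: 10 × 9 × 8 = 720
  G: 8 × 5 × 10 = 400
  H: 2 × 2 × 8 = 32
Highest RPN is 720 → F.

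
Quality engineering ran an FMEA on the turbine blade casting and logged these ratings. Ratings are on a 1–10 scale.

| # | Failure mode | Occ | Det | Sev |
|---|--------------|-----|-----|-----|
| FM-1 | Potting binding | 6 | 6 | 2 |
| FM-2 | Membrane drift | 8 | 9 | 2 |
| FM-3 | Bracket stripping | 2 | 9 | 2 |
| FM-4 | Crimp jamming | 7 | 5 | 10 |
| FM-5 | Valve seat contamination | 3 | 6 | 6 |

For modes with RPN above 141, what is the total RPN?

RPN = Severity × Occurrence × Detection:
  FM-1: 2 × 6 × 6 = 72
  FM-2: 2 × 8 × 9 = 144
  FM-3: 2 × 2 × 9 = 36
  FM-4: 10 × 7 × 5 = 350
  FM-5: 6 × 3 × 6 = 108
RPN > 141: FM-2 (144), FM-4 (350).
Sum: 144 + 350 = 494.

494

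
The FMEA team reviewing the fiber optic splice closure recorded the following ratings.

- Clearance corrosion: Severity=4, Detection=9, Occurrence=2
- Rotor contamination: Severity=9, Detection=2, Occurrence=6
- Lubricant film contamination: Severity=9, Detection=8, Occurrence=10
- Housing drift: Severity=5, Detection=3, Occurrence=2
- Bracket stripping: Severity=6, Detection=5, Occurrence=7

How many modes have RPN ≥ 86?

3

RPN = Severity × Occurrence × Detection:
  Clearance corrosion: 4 × 2 × 9 = 72
  Rotor contamination: 9 × 6 × 2 = 108
  Lubricant film contamination: 9 × 10 × 8 = 720
  Housing drift: 5 × 2 × 3 = 30
  Bracket stripping: 6 × 7 × 5 = 210
Modes with RPN ≥ 86: Rotor contamination (108), Lubricant film contamination (720), Bracket stripping (210) → 3.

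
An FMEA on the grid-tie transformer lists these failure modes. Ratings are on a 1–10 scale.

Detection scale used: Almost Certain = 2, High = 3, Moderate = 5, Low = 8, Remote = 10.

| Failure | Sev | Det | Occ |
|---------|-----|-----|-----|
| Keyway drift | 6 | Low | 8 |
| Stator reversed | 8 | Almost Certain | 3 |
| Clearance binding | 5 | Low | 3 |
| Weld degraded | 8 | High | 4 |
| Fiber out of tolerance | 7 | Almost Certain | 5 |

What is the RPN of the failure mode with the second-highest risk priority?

120

RPN = Severity × Occurrence × Detection:
  Keyway drift: 6 × 8 × 8 = 384
  Stator reversed: 8 × 3 × 2 = 48
  Clearance binding: 5 × 3 × 8 = 120
  Weld degraded: 8 × 4 × 3 = 96
  Fiber out of tolerance: 7 × 5 × 2 = 70
Sorted descending: 384, 120, 96, 70, 48.
The second-highest RPN is 120 (Clearance binding).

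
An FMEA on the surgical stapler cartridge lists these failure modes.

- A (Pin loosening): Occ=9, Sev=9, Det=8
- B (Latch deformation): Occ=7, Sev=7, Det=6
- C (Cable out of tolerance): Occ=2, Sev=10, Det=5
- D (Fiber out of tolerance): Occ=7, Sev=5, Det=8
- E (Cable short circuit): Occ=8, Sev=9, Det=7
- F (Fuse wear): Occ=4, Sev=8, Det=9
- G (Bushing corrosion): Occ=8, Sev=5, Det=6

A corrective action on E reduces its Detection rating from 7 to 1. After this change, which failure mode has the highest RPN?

RPN = Severity × Occurrence × Detection:
  A: 9 × 9 × 8 = 648
  B: 7 × 7 × 6 = 294
  C: 10 × 2 × 5 = 100
  D: 5 × 7 × 8 = 280
  E: 9 × 8 × 7 = 504
  F: 8 × 4 × 9 = 288
  G: 5 × 8 × 6 = 240
After action: E → 9 × 8 × 1 = 72.
Revised RPNs: A=648, B=294, F=288, D=280, G=240, C=100, E=72.
Highest is now A (648).

A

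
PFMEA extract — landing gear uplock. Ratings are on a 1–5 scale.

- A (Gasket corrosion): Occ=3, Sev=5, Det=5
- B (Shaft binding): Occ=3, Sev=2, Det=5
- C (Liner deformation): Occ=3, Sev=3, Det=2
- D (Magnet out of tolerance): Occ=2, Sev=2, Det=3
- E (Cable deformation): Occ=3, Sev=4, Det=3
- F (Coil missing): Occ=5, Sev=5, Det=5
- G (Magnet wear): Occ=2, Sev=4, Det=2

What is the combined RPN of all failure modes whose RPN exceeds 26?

266

RPN = Severity × Occurrence × Detection:
  A: 5 × 3 × 5 = 75
  B: 2 × 3 × 5 = 30
  C: 3 × 3 × 2 = 18
  D: 2 × 2 × 3 = 12
  E: 4 × 3 × 3 = 36
  F: 5 × 5 × 5 = 125
  G: 4 × 2 × 2 = 16
RPN > 26: A (75), B (30), E (36), F (125).
Sum: 75 + 30 + 36 + 125 = 266.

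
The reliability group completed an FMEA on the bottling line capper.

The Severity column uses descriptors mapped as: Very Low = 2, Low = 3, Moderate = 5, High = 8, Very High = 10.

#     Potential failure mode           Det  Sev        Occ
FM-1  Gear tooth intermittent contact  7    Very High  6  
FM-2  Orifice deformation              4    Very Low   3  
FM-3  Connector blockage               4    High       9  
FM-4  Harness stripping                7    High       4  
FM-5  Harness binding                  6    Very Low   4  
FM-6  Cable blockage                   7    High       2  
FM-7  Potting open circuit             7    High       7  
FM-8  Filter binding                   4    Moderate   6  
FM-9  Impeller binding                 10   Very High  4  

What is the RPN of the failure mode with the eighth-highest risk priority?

48

RPN = Severity × Occurrence × Detection:
  FM-1: 10 × 6 × 7 = 420
  FM-2: 2 × 3 × 4 = 24
  FM-3: 8 × 9 × 4 = 288
  FM-4: 8 × 4 × 7 = 224
  FM-5: 2 × 4 × 6 = 48
  FM-6: 8 × 2 × 7 = 112
  FM-7: 8 × 7 × 7 = 392
  FM-8: 5 × 6 × 4 = 120
  FM-9: 10 × 4 × 10 = 400
Sorted descending: 420, 400, 392, 288, 224, 120, 112, 48, 24.
The eighth-highest RPN is 48 (FM-5).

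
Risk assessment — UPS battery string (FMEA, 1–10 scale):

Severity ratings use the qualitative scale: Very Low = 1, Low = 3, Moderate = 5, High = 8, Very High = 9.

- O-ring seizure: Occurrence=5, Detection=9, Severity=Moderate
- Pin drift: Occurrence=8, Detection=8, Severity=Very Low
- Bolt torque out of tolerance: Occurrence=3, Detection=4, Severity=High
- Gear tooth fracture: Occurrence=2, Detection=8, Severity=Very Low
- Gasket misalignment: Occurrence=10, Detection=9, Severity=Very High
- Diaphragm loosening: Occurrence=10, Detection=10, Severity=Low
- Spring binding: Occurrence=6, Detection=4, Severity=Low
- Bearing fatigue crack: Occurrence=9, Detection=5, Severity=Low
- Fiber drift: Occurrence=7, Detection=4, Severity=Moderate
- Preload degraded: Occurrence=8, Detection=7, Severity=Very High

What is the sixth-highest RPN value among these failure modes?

RPN = Severity × Occurrence × Detection:
  O-ring seizure: 5 × 5 × 9 = 225
  Pin drift: 1 × 8 × 8 = 64
  Bolt torque out of tolerance: 8 × 3 × 4 = 96
  Gear tooth fracture: 1 × 2 × 8 = 16
  Gasket misalignment: 9 × 10 × 9 = 810
  Diaphragm loosening: 3 × 10 × 10 = 300
  Spring binding: 3 × 6 × 4 = 72
  Bearing fatigue crack: 3 × 9 × 5 = 135
  Fiber drift: 5 × 7 × 4 = 140
  Preload degraded: 9 × 8 × 7 = 504
Sorted descending: 810, 504, 300, 225, 140, 135, 96, 72, 64, 16.
The sixth-highest RPN is 135 (Bearing fatigue crack).

135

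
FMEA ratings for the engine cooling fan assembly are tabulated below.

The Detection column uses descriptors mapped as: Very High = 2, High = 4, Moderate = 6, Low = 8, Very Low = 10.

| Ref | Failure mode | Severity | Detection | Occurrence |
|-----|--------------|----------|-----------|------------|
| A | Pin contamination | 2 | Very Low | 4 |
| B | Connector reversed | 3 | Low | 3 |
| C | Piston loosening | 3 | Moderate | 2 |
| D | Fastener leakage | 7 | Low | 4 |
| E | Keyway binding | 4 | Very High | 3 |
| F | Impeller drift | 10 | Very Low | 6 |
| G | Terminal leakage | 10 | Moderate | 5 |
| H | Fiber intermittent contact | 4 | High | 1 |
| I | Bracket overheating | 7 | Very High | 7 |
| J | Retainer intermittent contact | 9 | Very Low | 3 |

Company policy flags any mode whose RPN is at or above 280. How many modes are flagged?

RPN = Severity × Occurrence × Detection:
  A: 2 × 4 × 10 = 80
  B: 3 × 3 × 8 = 72
  C: 3 × 2 × 6 = 36
  D: 7 × 4 × 8 = 224
  E: 4 × 3 × 2 = 24
  F: 10 × 6 × 10 = 600
  G: 10 × 5 × 6 = 300
  H: 4 × 1 × 4 = 16
  I: 7 × 7 × 2 = 98
  J: 9 × 3 × 10 = 270
Modes with RPN ≥ 280: F (600), G (300) → 2.

2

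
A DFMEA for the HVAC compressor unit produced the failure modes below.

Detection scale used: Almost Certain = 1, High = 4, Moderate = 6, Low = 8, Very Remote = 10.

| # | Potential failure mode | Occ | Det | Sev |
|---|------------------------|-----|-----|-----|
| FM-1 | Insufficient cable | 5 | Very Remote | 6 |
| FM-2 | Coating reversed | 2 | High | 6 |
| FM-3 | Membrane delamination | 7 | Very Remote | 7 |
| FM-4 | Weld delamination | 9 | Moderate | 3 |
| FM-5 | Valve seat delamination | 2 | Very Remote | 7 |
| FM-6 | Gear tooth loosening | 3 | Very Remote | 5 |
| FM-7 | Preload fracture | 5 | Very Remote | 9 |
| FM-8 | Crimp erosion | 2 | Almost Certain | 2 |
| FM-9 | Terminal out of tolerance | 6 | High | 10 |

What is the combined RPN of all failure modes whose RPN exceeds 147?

RPN = Severity × Occurrence × Detection:
  FM-1: 6 × 5 × 10 = 300
  FM-2: 6 × 2 × 4 = 48
  FM-3: 7 × 7 × 10 = 490
  FM-4: 3 × 9 × 6 = 162
  FM-5: 7 × 2 × 10 = 140
  FM-6: 5 × 3 × 10 = 150
  FM-7: 9 × 5 × 10 = 450
  FM-8: 2 × 2 × 1 = 4
  FM-9: 10 × 6 × 4 = 240
RPN > 147: FM-1 (300), FM-3 (490), FM-4 (162), FM-6 (150), FM-7 (450), FM-9 (240).
Sum: 300 + 490 + 162 + 150 + 450 + 240 = 1792.

1792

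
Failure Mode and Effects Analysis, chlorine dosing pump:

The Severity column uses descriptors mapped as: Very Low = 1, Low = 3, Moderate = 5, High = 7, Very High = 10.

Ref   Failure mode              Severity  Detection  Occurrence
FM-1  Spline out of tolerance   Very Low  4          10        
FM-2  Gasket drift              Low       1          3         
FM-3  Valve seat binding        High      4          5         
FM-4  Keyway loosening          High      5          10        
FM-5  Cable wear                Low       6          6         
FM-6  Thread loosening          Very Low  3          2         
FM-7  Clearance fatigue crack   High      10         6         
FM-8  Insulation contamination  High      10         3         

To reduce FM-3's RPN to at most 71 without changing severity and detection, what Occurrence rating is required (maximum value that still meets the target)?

FM-3: S=7, O=5, D=4 → current RPN = 140.
Fixed product = 28. Need 28 × O ≤ 71, so O ≤ 71/28 = 2.54.
Maximum integer Occurrence rating = 2 (gives RPN 56; O=3 would give 84 > 71).

2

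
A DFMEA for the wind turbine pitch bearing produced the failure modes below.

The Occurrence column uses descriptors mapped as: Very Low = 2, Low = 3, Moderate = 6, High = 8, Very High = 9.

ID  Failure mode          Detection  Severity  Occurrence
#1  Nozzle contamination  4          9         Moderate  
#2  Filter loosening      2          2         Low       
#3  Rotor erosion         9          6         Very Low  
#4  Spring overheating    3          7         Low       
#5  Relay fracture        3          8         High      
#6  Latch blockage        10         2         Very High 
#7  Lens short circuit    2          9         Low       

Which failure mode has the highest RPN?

#1

RPN = Severity × Occurrence × Detection:
  #1: 9 × 6 × 4 = 216
  #2: 2 × 3 × 2 = 12
  #3: 6 × 2 × 9 = 108
  #4: 7 × 3 × 3 = 63
  #5: 8 × 8 × 3 = 192
  #6: 2 × 9 × 10 = 180
  #7: 9 × 3 × 2 = 54
Highest RPN is 216 → #1.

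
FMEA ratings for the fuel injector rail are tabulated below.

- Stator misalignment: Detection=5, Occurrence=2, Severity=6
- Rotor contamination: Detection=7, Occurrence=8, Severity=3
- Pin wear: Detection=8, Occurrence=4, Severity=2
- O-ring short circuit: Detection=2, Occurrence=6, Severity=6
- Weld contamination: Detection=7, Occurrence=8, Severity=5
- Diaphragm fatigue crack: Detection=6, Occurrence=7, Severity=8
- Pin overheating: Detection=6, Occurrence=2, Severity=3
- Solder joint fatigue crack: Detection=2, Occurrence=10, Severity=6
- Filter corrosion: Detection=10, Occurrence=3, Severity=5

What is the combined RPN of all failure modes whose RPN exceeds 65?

1126

RPN = Severity × Occurrence × Detection:
  Stator misalignment: 6 × 2 × 5 = 60
  Rotor contamination: 3 × 8 × 7 = 168
  Pin wear: 2 × 4 × 8 = 64
  O-ring short circuit: 6 × 6 × 2 = 72
  Weld contamination: 5 × 8 × 7 = 280
  Diaphragm fatigue crack: 8 × 7 × 6 = 336
  Pin overheating: 3 × 2 × 6 = 36
  Solder joint fatigue crack: 6 × 10 × 2 = 120
  Filter corrosion: 5 × 3 × 10 = 150
RPN > 65: Rotor contamination (168), O-ring short circuit (72), Weld contamination (280), Diaphragm fatigue crack (336), Solder joint fatigue crack (120), Filter corrosion (150).
Sum: 168 + 72 + 280 + 336 + 120 + 150 = 1126.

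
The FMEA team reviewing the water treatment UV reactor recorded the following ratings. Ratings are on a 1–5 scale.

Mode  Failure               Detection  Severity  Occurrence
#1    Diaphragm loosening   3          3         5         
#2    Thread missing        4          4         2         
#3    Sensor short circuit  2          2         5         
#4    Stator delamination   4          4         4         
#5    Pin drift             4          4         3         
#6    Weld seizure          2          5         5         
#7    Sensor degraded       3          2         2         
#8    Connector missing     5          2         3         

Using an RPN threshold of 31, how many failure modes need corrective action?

5

RPN = Severity × Occurrence × Detection:
  #1: 3 × 5 × 3 = 45
  #2: 4 × 2 × 4 = 32
  #3: 2 × 5 × 2 = 20
  #4: 4 × 4 × 4 = 64
  #5: 4 × 3 × 4 = 48
  #6: 5 × 5 × 2 = 50
  #7: 2 × 2 × 3 = 12
  #8: 2 × 3 × 5 = 30
Modes with RPN ≥ 31: #1 (45), #2 (32), #4 (64), #5 (48), #6 (50) → 5.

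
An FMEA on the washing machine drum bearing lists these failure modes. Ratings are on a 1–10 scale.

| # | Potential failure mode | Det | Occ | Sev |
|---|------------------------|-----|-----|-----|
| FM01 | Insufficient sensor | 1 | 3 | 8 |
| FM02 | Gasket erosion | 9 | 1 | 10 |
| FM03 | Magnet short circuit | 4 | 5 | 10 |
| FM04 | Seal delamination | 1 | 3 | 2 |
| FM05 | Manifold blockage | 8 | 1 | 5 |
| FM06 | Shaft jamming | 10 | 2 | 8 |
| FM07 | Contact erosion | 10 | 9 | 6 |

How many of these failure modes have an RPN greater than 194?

RPN = Severity × Occurrence × Detection:
  FM01: 8 × 3 × 1 = 24
  FM02: 10 × 1 × 9 = 90
  FM03: 10 × 5 × 4 = 200
  FM04: 2 × 3 × 1 = 6
  FM05: 5 × 1 × 8 = 40
  FM06: 8 × 2 × 10 = 160
  FM07: 6 × 9 × 10 = 540
Modes with RPN > 194: FM03 (200), FM07 (540) → 2.

2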